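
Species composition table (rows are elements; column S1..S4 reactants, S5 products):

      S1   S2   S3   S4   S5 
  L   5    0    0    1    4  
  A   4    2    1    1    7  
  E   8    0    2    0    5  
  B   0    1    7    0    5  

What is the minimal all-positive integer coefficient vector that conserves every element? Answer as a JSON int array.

Coefficients: [1, 3, 1, 3, 2]

L: 1·5+3·0+1·0+3·1 = 8 | 2·4 = 8
A: 1·4+3·2+1·1+3·1 = 14 | 2·7 = 14
E: 1·8+3·0+1·2+3·0 = 10 | 2·5 = 10
B: 1·0+3·1+1·7+3·0 = 10 | 2·5 = 10
gcd(1,3,1,3,2) = 1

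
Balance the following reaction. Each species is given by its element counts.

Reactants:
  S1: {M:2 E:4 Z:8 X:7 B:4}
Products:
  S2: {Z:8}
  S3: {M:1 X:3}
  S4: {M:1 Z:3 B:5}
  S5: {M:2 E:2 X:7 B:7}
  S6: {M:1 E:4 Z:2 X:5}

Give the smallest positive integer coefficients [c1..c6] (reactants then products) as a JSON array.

M: 6·2 = 12 | 4·0+1·1+2·1+2·2+5·1 = 12
E: 6·4 = 24 | 4·0+1·0+2·0+2·2+5·4 = 24
Z: 6·8 = 48 | 4·8+1·0+2·3+2·0+5·2 = 48
X: 6·7 = 42 | 4·0+1·3+2·0+2·7+5·5 = 42
B: 6·4 = 24 | 4·0+1·0+2·5+2·7+5·0 = 24
gcd(6,4,1,2,2,5) = 1

Coefficients: [6, 4, 1, 2, 2, 5]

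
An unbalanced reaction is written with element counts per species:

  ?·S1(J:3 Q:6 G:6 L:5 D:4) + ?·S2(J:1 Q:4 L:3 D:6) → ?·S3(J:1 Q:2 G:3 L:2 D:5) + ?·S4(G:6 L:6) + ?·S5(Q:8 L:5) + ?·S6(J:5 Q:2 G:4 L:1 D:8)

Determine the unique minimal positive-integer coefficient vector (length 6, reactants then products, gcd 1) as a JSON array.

Coefficients: [5, 4, 4, 1, 4, 3]

J: 5·3+4·1 = 19 | 4·1+1·0+4·0+3·5 = 19
Q: 5·6+4·4 = 46 | 4·2+1·0+4·8+3·2 = 46
G: 5·6+4·0 = 30 | 4·3+1·6+4·0+3·4 = 30
L: 5·5+4·3 = 37 | 4·2+1·6+4·5+3·1 = 37
D: 5·4+4·6 = 44 | 4·5+1·0+4·0+3·8 = 44
gcd(5,4,4,1,4,3) = 1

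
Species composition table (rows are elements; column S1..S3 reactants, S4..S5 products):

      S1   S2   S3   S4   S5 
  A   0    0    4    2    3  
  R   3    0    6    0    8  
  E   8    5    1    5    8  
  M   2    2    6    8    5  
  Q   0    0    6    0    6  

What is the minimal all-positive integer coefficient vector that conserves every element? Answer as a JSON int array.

Coefficients: [4, 5, 6, 3, 6]

A: 4·0+5·0+6·4 = 24 | 3·2+6·3 = 24
R: 4·3+5·0+6·6 = 48 | 3·0+6·8 = 48
E: 4·8+5·5+6·1 = 63 | 3·5+6·8 = 63
M: 4·2+5·2+6·6 = 54 | 3·8+6·5 = 54
Q: 4·0+5·0+6·6 = 36 | 3·0+6·6 = 36
gcd(4,5,6,3,6) = 1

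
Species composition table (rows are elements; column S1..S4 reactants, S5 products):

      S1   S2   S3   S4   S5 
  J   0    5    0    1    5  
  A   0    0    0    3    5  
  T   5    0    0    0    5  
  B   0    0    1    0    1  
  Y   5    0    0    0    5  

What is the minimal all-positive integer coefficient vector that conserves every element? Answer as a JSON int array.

Coefficients: [3, 2, 3, 5, 3]

J: 3·0+2·5+3·0+5·1 = 15 | 3·5 = 15
A: 3·0+2·0+3·0+5·3 = 15 | 3·5 = 15
T: 3·5+2·0+3·0+5·0 = 15 | 3·5 = 15
B: 3·0+2·0+3·1+5·0 = 3 | 3·1 = 3
Y: 3·5+2·0+3·0+5·0 = 15 | 3·5 = 15
gcd(3,2,3,5,3) = 1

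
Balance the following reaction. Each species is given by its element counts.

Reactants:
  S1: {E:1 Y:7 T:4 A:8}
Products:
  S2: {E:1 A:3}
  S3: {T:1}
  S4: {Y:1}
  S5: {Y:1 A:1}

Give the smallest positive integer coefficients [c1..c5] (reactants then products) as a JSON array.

E: 1·1 = 1 | 1·1+4·0+2·0+5·0 = 1
Y: 1·7 = 7 | 1·0+4·0+2·1+5·1 = 7
T: 1·4 = 4 | 1·0+4·1+2·0+5·0 = 4
A: 1·8 = 8 | 1·3+4·0+2·0+5·1 = 8
gcd(1,1,4,2,5) = 1

Coefficients: [1, 1, 4, 2, 5]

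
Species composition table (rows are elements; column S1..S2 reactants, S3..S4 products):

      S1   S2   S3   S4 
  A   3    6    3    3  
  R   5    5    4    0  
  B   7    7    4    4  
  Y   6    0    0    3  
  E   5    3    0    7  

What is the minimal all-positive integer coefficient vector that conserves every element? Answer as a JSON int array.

Coefficients: [1, 3, 5, 2]

A: 1·3+3·6 = 21 | 5·3+2·3 = 21
R: 1·5+3·5 = 20 | 5·4+2·0 = 20
B: 1·7+3·7 = 28 | 5·4+2·4 = 28
Y: 1·6+3·0 = 6 | 5·0+2·3 = 6
E: 1·5+3·3 = 14 | 5·0+2·7 = 14
gcd(1,3,5,2) = 1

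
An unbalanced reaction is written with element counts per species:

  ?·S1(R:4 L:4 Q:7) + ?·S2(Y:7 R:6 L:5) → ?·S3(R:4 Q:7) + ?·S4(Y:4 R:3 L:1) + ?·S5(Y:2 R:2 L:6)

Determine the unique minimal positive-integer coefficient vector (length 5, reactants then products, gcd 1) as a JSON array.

Y: 5·0+4·7 = 28 | 5·0+4·4+6·2 = 28
R: 5·4+4·6 = 44 | 5·4+4·3+6·2 = 44
L: 5·4+4·5 = 40 | 5·0+4·1+6·6 = 40
Q: 5·7+4·0 = 35 | 5·7+4·0+6·0 = 35
gcd(5,4,5,4,6) = 1

Coefficients: [5, 4, 5, 4, 6]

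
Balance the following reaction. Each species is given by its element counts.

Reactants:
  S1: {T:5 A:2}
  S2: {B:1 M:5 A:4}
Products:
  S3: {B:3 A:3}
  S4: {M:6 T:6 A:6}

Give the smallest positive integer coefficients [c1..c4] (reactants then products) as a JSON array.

Coefficients: [6, 6, 2, 5]

B: 6·0+6·1 = 6 | 2·3+5·0 = 6
M: 6·0+6·5 = 30 | 2·0+5·6 = 30
T: 6·5+6·0 = 30 | 2·0+5·6 = 30
A: 6·2+6·4 = 36 | 2·3+5·6 = 36
gcd(6,6,2,5) = 1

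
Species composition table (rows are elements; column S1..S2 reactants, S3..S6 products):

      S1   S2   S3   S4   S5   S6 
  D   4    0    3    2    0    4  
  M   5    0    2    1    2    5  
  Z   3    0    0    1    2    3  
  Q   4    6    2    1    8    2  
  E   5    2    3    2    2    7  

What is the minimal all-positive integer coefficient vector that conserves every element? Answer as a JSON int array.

D: 6·4+5·0 = 24 | 4·3+2·2+5·0+2·4 = 24
M: 6·5+5·0 = 30 | 4·2+2·1+5·2+2·5 = 30
Z: 6·3+5·0 = 18 | 4·0+2·1+5·2+2·3 = 18
Q: 6·4+5·6 = 54 | 4·2+2·1+5·8+2·2 = 54
E: 6·5+5·2 = 40 | 4·3+2·2+5·2+2·7 = 40
gcd(6,5,4,2,5,2) = 1

Coefficients: [6, 5, 4, 2, 5, 2]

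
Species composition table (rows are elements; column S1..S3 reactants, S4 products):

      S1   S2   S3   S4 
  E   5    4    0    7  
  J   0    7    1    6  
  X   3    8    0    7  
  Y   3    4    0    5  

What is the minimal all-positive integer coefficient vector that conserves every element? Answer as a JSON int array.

Coefficients: [2, 1, 5, 2]

E: 2·5+1·4+5·0 = 14 | 2·7 = 14
J: 2·0+1·7+5·1 = 12 | 2·6 = 12
X: 2·3+1·8+5·0 = 14 | 2·7 = 14
Y: 2·3+1·4+5·0 = 10 | 2·5 = 10
gcd(2,1,5,2) = 1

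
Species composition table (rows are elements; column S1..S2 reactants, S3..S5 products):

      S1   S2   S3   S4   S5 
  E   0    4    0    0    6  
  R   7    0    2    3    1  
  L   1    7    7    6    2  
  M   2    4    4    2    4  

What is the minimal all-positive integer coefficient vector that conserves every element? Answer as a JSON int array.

E: 3·0+6·4 = 24 | 1·0+5·0+4·6 = 24
R: 3·7+6·0 = 21 | 1·2+5·3+4·1 = 21
L: 3·1+6·7 = 45 | 1·7+5·6+4·2 = 45
M: 3·2+6·4 = 30 | 1·4+5·2+4·4 = 30
gcd(3,6,1,5,4) = 1

Coefficients: [3, 6, 1, 5, 4]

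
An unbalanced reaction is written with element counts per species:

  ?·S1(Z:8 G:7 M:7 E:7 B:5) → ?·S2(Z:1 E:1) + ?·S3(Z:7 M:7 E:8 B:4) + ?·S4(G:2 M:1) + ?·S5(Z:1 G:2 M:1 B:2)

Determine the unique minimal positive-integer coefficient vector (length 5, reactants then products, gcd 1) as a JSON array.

Coefficients: [2, 6, 1, 4, 3]

Z: 2·8 = 16 | 6·1+1·7+4·0+3·1 = 16
G: 2·7 = 14 | 6·0+1·0+4·2+3·2 = 14
M: 2·7 = 14 | 6·0+1·7+4·1+3·1 = 14
E: 2·7 = 14 | 6·1+1·8+4·0+3·0 = 14
B: 2·5 = 10 | 6·0+1·4+4·0+3·2 = 10
gcd(2,6,1,4,3) = 1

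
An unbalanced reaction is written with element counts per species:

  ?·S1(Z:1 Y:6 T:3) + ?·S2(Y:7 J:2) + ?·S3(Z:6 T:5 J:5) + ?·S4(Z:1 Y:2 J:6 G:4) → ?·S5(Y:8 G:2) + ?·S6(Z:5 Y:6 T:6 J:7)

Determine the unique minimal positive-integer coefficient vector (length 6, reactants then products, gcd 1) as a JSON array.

Z: 5·1+4·0+3·6+2·1 = 25 | 4·0+5·5 = 25
Y: 5·6+4·7+3·0+2·2 = 62 | 4·8+5·6 = 62
T: 5·3+4·0+3·5+2·0 = 30 | 4·0+5·6 = 30
J: 5·0+4·2+3·5+2·6 = 35 | 4·0+5·7 = 35
G: 5·0+4·0+3·0+2·4 = 8 | 4·2+5·0 = 8
gcd(5,4,3,2,4,5) = 1

Coefficients: [5, 4, 3, 2, 4, 5]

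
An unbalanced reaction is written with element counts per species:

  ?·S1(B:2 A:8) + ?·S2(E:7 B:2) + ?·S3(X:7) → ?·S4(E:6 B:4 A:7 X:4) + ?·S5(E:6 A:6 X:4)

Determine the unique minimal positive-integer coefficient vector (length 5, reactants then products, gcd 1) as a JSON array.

Coefficients: [6, 6, 4, 6, 1]

E: 6·0+6·7+4·0 = 42 | 6·6+1·6 = 42
B: 6·2+6·2+4·0 = 24 | 6·4+1·0 = 24
A: 6·8+6·0+4·0 = 48 | 6·7+1·6 = 48
X: 6·0+6·0+4·7 = 28 | 6·4+1·4 = 28
gcd(6,6,4,6,1) = 1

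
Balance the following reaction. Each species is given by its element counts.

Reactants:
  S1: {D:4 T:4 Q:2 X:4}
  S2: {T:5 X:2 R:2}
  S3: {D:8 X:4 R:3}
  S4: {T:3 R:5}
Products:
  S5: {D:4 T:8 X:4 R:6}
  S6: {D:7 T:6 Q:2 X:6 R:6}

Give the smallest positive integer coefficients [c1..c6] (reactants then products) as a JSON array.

D: 4·4+6·0+4·8+6·0 = 48 | 5·4+4·7 = 48
T: 4·4+6·5+4·0+6·3 = 64 | 5·8+4·6 = 64
Q: 4·2+6·0+4·0+6·0 = 8 | 5·0+4·2 = 8
X: 4·4+6·2+4·4+6·0 = 44 | 5·4+4·6 = 44
R: 4·0+6·2+4·3+6·5 = 54 | 5·6+4·6 = 54
gcd(4,6,4,6,5,4) = 1

Coefficients: [4, 6, 4, 6, 5, 4]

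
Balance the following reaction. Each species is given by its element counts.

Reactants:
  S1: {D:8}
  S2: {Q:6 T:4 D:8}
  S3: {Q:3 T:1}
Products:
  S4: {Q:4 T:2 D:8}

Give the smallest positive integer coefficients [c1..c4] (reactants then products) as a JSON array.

Coefficients: [2, 1, 2, 3]

Q: 2·0+1·6+2·3 = 12 | 3·4 = 12
T: 2·0+1·4+2·1 = 6 | 3·2 = 6
D: 2·8+1·8+2·0 = 24 | 3·8 = 24
gcd(2,1,2,3) = 1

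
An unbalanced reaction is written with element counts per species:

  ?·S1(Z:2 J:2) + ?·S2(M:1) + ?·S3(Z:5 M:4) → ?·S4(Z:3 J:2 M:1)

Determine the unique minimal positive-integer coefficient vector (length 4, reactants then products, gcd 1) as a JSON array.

Z: 5·2+1·0+1·5 = 15 | 5·3 = 15
J: 5·2+1·0+1·0 = 10 | 5·2 = 10
M: 5·0+1·1+1·4 = 5 | 5·1 = 5
gcd(5,1,1,5) = 1

Coefficients: [5, 1, 1, 5]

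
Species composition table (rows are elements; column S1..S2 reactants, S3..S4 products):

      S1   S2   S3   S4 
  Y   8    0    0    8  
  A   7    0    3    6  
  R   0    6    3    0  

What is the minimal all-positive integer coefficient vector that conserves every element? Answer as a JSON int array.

Y: 6·8+1·0 = 48 | 2·0+6·8 = 48
A: 6·7+1·0 = 42 | 2·3+6·6 = 42
R: 6·0+1·6 = 6 | 2·3+6·0 = 6
gcd(6,1,2,6) = 1

Coefficients: [6, 1, 2, 6]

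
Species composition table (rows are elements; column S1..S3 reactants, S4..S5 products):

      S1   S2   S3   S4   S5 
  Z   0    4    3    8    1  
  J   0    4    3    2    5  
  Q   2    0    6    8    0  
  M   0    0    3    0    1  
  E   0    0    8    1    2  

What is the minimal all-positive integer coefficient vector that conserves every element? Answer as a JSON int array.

Z: 5·0+4·4+1·3 = 19 | 2·8+3·1 = 19
J: 5·0+4·4+1·3 = 19 | 2·2+3·5 = 19
Q: 5·2+4·0+1·6 = 16 | 2·8+3·0 = 16
M: 5·0+4·0+1·3 = 3 | 2·0+3·1 = 3
E: 5·0+4·0+1·8 = 8 | 2·1+3·2 = 8
gcd(5,4,1,2,3) = 1

Coefficients: [5, 4, 1, 2, 3]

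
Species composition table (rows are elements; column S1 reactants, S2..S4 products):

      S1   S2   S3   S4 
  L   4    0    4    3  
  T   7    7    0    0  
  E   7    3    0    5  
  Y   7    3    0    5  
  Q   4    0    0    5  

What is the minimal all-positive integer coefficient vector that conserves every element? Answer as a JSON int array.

L: 5·4 = 20 | 5·0+2·4+4·3 = 20
T: 5·7 = 35 | 5·7+2·0+4·0 = 35
E: 5·7 = 35 | 5·3+2·0+4·5 = 35
Y: 5·7 = 35 | 5·3+2·0+4·5 = 35
Q: 5·4 = 20 | 5·0+2·0+4·5 = 20
gcd(5,5,2,4) = 1

Coefficients: [5, 5, 2, 4]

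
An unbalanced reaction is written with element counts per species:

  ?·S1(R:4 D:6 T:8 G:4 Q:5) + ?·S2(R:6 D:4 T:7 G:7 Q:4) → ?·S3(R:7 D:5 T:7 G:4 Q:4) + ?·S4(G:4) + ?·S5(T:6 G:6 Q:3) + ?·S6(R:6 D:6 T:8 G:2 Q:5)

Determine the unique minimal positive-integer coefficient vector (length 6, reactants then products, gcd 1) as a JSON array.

R: 2·4+4·6 = 32 | 2·7+4·0+1·0+3·6 = 32
D: 2·6+4·4 = 28 | 2·5+4·0+1·0+3·6 = 28
T: 2·8+4·7 = 44 | 2·7+4·0+1·6+3·8 = 44
G: 2·4+4·7 = 36 | 2·4+4·4+1·6+3·2 = 36
Q: 2·5+4·4 = 26 | 2·4+4·0+1·3+3·5 = 26
gcd(2,4,2,4,1,3) = 1

Coefficients: [2, 4, 2, 4, 1, 3]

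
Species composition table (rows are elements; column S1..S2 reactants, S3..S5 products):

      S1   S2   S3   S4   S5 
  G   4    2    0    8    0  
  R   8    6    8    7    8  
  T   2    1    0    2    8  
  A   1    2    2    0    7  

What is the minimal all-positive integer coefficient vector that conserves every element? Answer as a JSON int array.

G: 5·4+6·2 = 32 | 5·0+4·8+1·0 = 32
R: 5·8+6·6 = 76 | 5·8+4·7+1·8 = 76
T: 5·2+6·1 = 16 | 5·0+4·2+1·8 = 16
A: 5·1+6·2 = 17 | 5·2+4·0+1·7 = 17
gcd(5,6,5,4,1) = 1

Coefficients: [5, 6, 5, 4, 1]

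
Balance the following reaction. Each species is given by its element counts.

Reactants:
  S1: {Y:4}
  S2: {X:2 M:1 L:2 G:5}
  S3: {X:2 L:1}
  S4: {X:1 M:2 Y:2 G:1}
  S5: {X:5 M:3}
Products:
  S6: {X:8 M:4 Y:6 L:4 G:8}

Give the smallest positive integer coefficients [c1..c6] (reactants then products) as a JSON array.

Coefficients: [5, 6, 4, 2, 2, 4]

X: 5·0+6·2+4·2+2·1+2·5 = 32 | 4·8 = 32
M: 5·0+6·1+4·0+2·2+2·3 = 16 | 4·4 = 16
Y: 5·4+6·0+4·0+2·2+2·0 = 24 | 4·6 = 24
L: 5·0+6·2+4·1+2·0+2·0 = 16 | 4·4 = 16
G: 5·0+6·5+4·0+2·1+2·0 = 32 | 4·8 = 32
gcd(5,6,4,2,2,4) = 1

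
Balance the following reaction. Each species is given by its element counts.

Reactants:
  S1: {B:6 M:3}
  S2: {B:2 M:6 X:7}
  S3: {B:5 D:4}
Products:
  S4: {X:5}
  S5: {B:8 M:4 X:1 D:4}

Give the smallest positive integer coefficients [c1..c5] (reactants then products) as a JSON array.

Coefficients: [2, 3, 6, 3, 6]

B: 2·6+3·2+6·5 = 48 | 3·0+6·8 = 48
M: 2·3+3·6+6·0 = 24 | 3·0+6·4 = 24
X: 2·0+3·7+6·0 = 21 | 3·5+6·1 = 21
D: 2·0+3·0+6·4 = 24 | 3·0+6·4 = 24
gcd(2,3,6,3,6) = 1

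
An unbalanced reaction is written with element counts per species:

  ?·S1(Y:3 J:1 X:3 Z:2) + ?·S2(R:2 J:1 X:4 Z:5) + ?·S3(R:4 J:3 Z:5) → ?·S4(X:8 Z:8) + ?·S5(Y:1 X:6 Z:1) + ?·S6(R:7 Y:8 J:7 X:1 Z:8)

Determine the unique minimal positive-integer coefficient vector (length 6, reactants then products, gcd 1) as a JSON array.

Coefficients: [6, 5, 1, 3, 2, 2]

R: 6·0+5·2+1·4 = 14 | 3·0+2·0+2·7 = 14
Y: 6·3+5·0+1·0 = 18 | 3·0+2·1+2·8 = 18
J: 6·1+5·1+1·3 = 14 | 3·0+2·0+2·7 = 14
X: 6·3+5·4+1·0 = 38 | 3·8+2·6+2·1 = 38
Z: 6·2+5·5+1·5 = 42 | 3·8+2·1+2·8 = 42
gcd(6,5,1,3,2,2) = 1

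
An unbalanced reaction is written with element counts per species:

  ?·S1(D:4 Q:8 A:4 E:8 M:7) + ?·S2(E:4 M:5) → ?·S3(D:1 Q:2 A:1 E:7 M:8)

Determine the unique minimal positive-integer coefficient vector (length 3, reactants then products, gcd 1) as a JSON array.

D: 1·4+5·0 = 4 | 4·1 = 4
Q: 1·8+5·0 = 8 | 4·2 = 8
A: 1·4+5·0 = 4 | 4·1 = 4
E: 1·8+5·4 = 28 | 4·7 = 28
M: 1·7+5·5 = 32 | 4·8 = 32
gcd(1,5,4) = 1

Coefficients: [1, 5, 4]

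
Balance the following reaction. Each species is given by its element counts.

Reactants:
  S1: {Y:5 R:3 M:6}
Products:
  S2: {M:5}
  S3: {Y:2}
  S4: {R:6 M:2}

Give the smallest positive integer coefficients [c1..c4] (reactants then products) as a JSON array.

Y: 2·5 = 10 | 2·0+5·2+1·0 = 10
R: 2·3 = 6 | 2·0+5·0+1·6 = 6
M: 2·6 = 12 | 2·5+5·0+1·2 = 12
gcd(2,2,5,1) = 1

Coefficients: [2, 2, 5, 1]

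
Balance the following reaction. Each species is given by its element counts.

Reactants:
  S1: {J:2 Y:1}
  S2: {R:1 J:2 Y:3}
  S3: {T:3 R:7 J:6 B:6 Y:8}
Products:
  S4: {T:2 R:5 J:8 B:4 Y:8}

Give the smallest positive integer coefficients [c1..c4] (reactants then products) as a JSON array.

Coefficients: [5, 1, 2, 3]

T: 5·0+1·0+2·3 = 6 | 3·2 = 6
R: 5·0+1·1+2·7 = 15 | 3·5 = 15
J: 5·2+1·2+2·6 = 24 | 3·8 = 24
B: 5·0+1·0+2·6 = 12 | 3·4 = 12
Y: 5·1+1·3+2·8 = 24 | 3·8 = 24
gcd(5,1,2,3) = 1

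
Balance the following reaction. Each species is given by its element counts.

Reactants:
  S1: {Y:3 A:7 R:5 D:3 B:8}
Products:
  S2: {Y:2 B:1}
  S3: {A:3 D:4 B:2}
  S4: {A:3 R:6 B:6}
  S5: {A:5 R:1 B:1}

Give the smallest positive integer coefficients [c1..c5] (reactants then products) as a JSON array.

Y: 4·3 = 12 | 6·2+3·0+3·0+2·0 = 12
A: 4·7 = 28 | 6·0+3·3+3·3+2·5 = 28
R: 4·5 = 20 | 6·0+3·0+3·6+2·1 = 20
D: 4·3 = 12 | 6·0+3·4+3·0+2·0 = 12
B: 4·8 = 32 | 6·1+3·2+3·6+2·1 = 32
gcd(4,6,3,3,2) = 1

Coefficients: [4, 6, 3, 3, 2]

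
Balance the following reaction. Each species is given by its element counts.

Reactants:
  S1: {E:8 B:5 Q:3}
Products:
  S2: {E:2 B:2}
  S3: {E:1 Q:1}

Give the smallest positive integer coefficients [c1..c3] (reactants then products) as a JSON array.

Coefficients: [2, 5, 6]

E: 2·8 = 16 | 5·2+6·1 = 16
B: 2·5 = 10 | 5·2+6·0 = 10
Q: 2·3 = 6 | 5·0+6·1 = 6
gcd(2,5,6) = 1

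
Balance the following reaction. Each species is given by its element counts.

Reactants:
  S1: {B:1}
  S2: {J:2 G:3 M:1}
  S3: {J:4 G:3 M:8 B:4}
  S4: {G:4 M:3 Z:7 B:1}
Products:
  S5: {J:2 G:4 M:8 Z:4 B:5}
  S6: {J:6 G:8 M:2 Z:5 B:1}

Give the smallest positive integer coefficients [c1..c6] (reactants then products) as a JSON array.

Coefficients: [6, 1, 3, 3, 4, 1]

J: 6·0+1·2+3·4+3·0 = 14 | 4·2+1·6 = 14
G: 6·0+1·3+3·3+3·4 = 24 | 4·4+1·8 = 24
M: 6·0+1·1+3·8+3·3 = 34 | 4·8+1·2 = 34
Z: 6·0+1·0+3·0+3·7 = 21 | 4·4+1·5 = 21
B: 6·1+1·0+3·4+3·1 = 21 | 4·5+1·1 = 21
gcd(6,1,3,3,4,1) = 1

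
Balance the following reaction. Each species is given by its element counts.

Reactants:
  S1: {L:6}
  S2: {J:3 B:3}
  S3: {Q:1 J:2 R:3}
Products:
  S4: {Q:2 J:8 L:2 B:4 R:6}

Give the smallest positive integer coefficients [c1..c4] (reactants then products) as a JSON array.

Q: 1·0+4·0+6·1 = 6 | 3·2 = 6
J: 1·0+4·3+6·2 = 24 | 3·8 = 24
L: 1·6+4·0+6·0 = 6 | 3·2 = 6
B: 1·0+4·3+6·0 = 12 | 3·4 = 12
R: 1·0+4·0+6·3 = 18 | 3·6 = 18
gcd(1,4,6,3) = 1

Coefficients: [1, 4, 6, 3]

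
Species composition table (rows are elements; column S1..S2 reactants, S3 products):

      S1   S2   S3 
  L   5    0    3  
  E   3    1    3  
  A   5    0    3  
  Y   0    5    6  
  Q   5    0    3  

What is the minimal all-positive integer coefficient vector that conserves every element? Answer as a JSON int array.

Coefficients: [3, 6, 5]

L: 3·5+6·0 = 15 | 5·3 = 15
E: 3·3+6·1 = 15 | 5·3 = 15
A: 3·5+6·0 = 15 | 5·3 = 15
Y: 3·0+6·5 = 30 | 5·6 = 30
Q: 3·5+6·0 = 15 | 5·3 = 15
gcd(3,6,5) = 1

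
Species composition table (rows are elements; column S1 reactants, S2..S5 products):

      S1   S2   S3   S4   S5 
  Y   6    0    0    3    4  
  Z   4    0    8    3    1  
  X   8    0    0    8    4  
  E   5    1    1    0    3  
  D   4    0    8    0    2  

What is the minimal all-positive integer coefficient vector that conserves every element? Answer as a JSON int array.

Y: 5·6 = 30 | 6·0+1·0+2·3+6·4 = 30
Z: 5·4 = 20 | 6·0+1·8+2·3+6·1 = 20
X: 5·8 = 40 | 6·0+1·0+2·8+6·4 = 40
E: 5·5 = 25 | 6·1+1·1+2·0+6·3 = 25
D: 5·4 = 20 | 6·0+1·8+2·0+6·2 = 20
gcd(5,6,1,2,6) = 1

Coefficients: [5, 6, 1, 2, 6]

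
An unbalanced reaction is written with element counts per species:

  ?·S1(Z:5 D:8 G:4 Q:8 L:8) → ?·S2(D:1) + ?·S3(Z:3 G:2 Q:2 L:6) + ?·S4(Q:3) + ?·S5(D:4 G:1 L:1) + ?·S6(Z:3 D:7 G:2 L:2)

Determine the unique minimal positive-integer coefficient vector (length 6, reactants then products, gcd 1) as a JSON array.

Z: 3·5 = 15 | 2·0+3·3+6·0+2·0+2·3 = 15
D: 3·8 = 24 | 2·1+3·0+6·0+2·4+2·7 = 24
G: 3·4 = 12 | 2·0+3·2+6·0+2·1+2·2 = 12
Q: 3·8 = 24 | 2·0+3·2+6·3+2·0+2·0 = 24
L: 3·8 = 24 | 2·0+3·6+6·0+2·1+2·2 = 24
gcd(3,2,3,6,2,2) = 1

Coefficients: [3, 2, 3, 6, 2, 2]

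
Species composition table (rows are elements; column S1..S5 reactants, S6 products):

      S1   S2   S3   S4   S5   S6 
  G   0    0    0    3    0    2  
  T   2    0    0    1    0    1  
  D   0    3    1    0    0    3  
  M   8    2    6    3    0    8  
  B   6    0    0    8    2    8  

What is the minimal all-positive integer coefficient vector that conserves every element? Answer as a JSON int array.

Coefficients: [1, 5, 3, 4, 5, 6]

G: 1·0+5·0+3·0+4·3+5·0 = 12 | 6·2 = 12
T: 1·2+5·0+3·0+4·1+5·0 = 6 | 6·1 = 6
D: 1·0+5·3+3·1+4·0+5·0 = 18 | 6·3 = 18
M: 1·8+5·2+3·6+4·3+5·0 = 48 | 6·8 = 48
B: 1·6+5·0+3·0+4·8+5·2 = 48 | 6·8 = 48
gcd(1,5,3,4,5,6) = 1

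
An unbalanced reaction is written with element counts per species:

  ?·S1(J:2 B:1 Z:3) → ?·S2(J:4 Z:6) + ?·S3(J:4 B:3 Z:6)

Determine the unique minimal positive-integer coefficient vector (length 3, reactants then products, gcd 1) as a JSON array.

Coefficients: [6, 1, 2]

J: 6·2 = 12 | 1·4+2·4 = 12
B: 6·1 = 6 | 1·0+2·3 = 6
Z: 6·3 = 18 | 1·6+2·6 = 18
gcd(6,1,2) = 1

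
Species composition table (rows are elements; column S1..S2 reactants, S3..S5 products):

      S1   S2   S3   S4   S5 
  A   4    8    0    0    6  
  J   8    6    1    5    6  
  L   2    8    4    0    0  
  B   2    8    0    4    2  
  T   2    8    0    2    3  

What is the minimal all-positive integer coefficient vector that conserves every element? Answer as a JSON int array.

A: 4·4+1·8 = 24 | 4·0+2·0+4·6 = 24
J: 4·8+1·6 = 38 | 4·1+2·5+4·6 = 38
L: 4·2+1·8 = 16 | 4·4+2·0+4·0 = 16
B: 4·2+1·8 = 16 | 4·0+2·4+4·2 = 16
T: 4·2+1·8 = 16 | 4·0+2·2+4·3 = 16
gcd(4,1,4,2,4) = 1

Coefficients: [4, 1, 4, 2, 4]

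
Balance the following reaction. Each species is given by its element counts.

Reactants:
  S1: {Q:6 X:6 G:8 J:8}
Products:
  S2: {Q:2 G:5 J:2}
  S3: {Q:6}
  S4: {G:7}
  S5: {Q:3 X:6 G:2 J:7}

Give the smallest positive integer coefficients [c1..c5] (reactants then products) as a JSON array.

Coefficients: [6, 3, 2, 3, 6]

Q: 6·6 = 36 | 3·2+2·6+3·0+6·3 = 36
X: 6·6 = 36 | 3·0+2·0+3·0+6·6 = 36
G: 6·8 = 48 | 3·5+2·0+3·7+6·2 = 48
J: 6·8 = 48 | 3·2+2·0+3·0+6·7 = 48
gcd(6,3,2,3,6) = 1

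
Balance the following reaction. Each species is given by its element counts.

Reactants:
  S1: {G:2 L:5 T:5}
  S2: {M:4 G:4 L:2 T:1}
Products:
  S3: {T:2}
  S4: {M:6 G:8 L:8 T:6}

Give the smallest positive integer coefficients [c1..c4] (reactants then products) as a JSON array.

M: 4·0+6·4 = 24 | 1·0+4·6 = 24
G: 4·2+6·4 = 32 | 1·0+4·8 = 32
L: 4·5+6·2 = 32 | 1·0+4·8 = 32
T: 4·5+6·1 = 26 | 1·2+4·6 = 26
gcd(4,6,1,4) = 1

Coefficients: [4, 6, 1, 4]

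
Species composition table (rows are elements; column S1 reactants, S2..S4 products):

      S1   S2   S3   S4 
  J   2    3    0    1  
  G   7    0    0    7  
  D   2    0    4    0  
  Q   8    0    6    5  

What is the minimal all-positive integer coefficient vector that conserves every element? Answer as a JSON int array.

J: 6·2 = 12 | 2·3+3·0+6·1 = 12
G: 6·7 = 42 | 2·0+3·0+6·7 = 42
D: 6·2 = 12 | 2·0+3·4+6·0 = 12
Q: 6·8 = 48 | 2·0+3·6+6·5 = 48
gcd(6,2,3,6) = 1

Coefficients: [6, 2, 3, 6]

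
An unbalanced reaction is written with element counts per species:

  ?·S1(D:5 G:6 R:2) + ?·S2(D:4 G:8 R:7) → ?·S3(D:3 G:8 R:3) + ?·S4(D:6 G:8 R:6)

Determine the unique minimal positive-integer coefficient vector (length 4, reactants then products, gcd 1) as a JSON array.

Coefficients: [4, 4, 2, 5]

D: 4·5+4·4 = 36 | 2·3+5·6 = 36
G: 4·6+4·8 = 56 | 2·8+5·8 = 56
R: 4·2+4·7 = 36 | 2·3+5·6 = 36
gcd(4,4,2,5) = 1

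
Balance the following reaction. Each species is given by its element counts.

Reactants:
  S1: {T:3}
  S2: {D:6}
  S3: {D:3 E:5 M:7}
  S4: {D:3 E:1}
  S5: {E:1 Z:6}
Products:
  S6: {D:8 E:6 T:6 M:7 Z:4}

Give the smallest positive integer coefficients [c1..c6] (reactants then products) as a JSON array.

D: 6·0+2·6+3·3+1·3+2·0 = 24 | 3·8 = 24
E: 6·0+2·0+3·5+1·1+2·1 = 18 | 3·6 = 18
T: 6·3+2·0+3·0+1·0+2·0 = 18 | 3·6 = 18
M: 6·0+2·0+3·7+1·0+2·0 = 21 | 3·7 = 21
Z: 6·0+2·0+3·0+1·0+2·6 = 12 | 3·4 = 12
gcd(6,2,3,1,2,3) = 1

Coefficients: [6, 2, 3, 1, 2, 3]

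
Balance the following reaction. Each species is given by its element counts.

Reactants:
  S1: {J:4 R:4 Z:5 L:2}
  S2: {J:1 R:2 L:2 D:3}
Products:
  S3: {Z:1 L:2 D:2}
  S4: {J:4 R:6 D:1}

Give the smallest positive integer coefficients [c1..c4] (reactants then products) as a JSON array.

Coefficients: [1, 4, 5, 2]

J: 1·4+4·1 = 8 | 5·0+2·4 = 8
R: 1·4+4·2 = 12 | 5·0+2·6 = 12
Z: 1·5+4·0 = 5 | 5·1+2·0 = 5
L: 1·2+4·2 = 10 | 5·2+2·0 = 10
D: 1·0+4·3 = 12 | 5·2+2·1 = 12
gcd(1,4,5,2) = 1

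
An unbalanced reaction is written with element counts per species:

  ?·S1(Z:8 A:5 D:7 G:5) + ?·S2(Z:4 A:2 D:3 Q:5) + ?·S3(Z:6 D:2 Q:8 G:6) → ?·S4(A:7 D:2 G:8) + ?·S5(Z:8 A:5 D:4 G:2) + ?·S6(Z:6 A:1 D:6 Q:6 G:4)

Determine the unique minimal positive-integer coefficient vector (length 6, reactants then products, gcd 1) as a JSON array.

Coefficients: [6, 4, 2, 1, 5, 6]

Z: 6·8+4·4+2·6 = 76 | 1·0+5·8+6·6 = 76
A: 6·5+4·2+2·0 = 38 | 1·7+5·5+6·1 = 38
D: 6·7+4·3+2·2 = 58 | 1·2+5·4+6·6 = 58
Q: 6·0+4·5+2·8 = 36 | 1·0+5·0+6·6 = 36
G: 6·5+4·0+2·6 = 42 | 1·8+5·2+6·4 = 42
gcd(6,4,2,1,5,6) = 1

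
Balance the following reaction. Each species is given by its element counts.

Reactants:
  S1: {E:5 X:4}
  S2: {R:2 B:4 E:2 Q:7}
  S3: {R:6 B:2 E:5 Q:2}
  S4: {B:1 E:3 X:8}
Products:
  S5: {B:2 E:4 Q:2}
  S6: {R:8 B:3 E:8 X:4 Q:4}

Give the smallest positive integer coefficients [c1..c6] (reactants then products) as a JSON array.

Coefficients: [3, 2, 6, 1, 3, 5]

R: 3·0+2·2+6·6+1·0 = 40 | 3·0+5·8 = 40
B: 3·0+2·4+6·2+1·1 = 21 | 3·2+5·3 = 21
E: 3·5+2·2+6·5+1·3 = 52 | 3·4+5·8 = 52
X: 3·4+2·0+6·0+1·8 = 20 | 3·0+5·4 = 20
Q: 3·0+2·7+6·2+1·0 = 26 | 3·2+5·4 = 26
gcd(3,2,6,1,3,5) = 1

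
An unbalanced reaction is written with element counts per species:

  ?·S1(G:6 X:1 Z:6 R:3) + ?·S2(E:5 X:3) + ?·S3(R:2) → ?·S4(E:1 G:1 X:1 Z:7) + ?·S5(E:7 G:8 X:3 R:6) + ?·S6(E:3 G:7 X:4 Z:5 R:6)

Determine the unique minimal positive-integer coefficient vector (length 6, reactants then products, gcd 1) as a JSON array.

E: 4·0+3·5+3·0 = 15 | 2·1+1·7+2·3 = 15
G: 4·6+3·0+3·0 = 24 | 2·1+1·8+2·7 = 24
X: 4·1+3·3+3·0 = 13 | 2·1+1·3+2·4 = 13
Z: 4·6+3·0+3·0 = 24 | 2·7+1·0+2·5 = 24
R: 4·3+3·0+3·2 = 18 | 2·0+1·6+2·6 = 18
gcd(4,3,3,2,1,2) = 1

Coefficients: [4, 3, 3, 2, 1, 2]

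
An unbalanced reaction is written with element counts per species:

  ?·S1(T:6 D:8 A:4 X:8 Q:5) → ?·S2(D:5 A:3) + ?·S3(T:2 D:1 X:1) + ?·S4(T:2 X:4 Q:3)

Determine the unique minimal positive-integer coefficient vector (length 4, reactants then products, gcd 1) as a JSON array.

T: 3·6 = 18 | 4·0+4·2+5·2 = 18
D: 3·8 = 24 | 4·5+4·1+5·0 = 24
A: 3·4 = 12 | 4·3+4·0+5·0 = 12
X: 3·8 = 24 | 4·0+4·1+5·4 = 24
Q: 3·5 = 15 | 4·0+4·0+5·3 = 15
gcd(3,4,4,5) = 1

Coefficients: [3, 4, 4, 5]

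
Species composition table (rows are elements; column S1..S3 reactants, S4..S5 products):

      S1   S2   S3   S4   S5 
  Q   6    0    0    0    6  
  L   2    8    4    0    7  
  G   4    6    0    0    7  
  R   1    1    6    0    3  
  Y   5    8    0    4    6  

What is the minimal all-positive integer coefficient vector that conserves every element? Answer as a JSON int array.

Coefficients: [4, 2, 1, 3, 4]

Q: 4·6+2·0+1·0 = 24 | 3·0+4·6 = 24
L: 4·2+2·8+1·4 = 28 | 3·0+4·7 = 28
G: 4·4+2·6+1·0 = 28 | 3·0+4·7 = 28
R: 4·1+2·1+1·6 = 12 | 3·0+4·3 = 12
Y: 4·5+2·8+1·0 = 36 | 3·4+4·6 = 36
gcd(4,2,1,3,4) = 1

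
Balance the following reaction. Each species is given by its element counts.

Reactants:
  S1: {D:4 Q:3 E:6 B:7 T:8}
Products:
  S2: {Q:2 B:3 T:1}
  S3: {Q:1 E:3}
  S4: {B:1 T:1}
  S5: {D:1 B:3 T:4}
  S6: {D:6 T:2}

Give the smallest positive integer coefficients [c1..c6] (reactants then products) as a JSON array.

D: 2·4 = 8 | 1·0+4·0+5·0+2·1+1·6 = 8
Q: 2·3 = 6 | 1·2+4·1+5·0+2·0+1·0 = 6
E: 2·6 = 12 | 1·0+4·3+5·0+2·0+1·0 = 12
B: 2·7 = 14 | 1·3+4·0+5·1+2·3+1·0 = 14
T: 2·8 = 16 | 1·1+4·0+5·1+2·4+1·2 = 16
gcd(2,1,4,5,2,1) = 1

Coefficients: [2, 1, 4, 5, 2, 1]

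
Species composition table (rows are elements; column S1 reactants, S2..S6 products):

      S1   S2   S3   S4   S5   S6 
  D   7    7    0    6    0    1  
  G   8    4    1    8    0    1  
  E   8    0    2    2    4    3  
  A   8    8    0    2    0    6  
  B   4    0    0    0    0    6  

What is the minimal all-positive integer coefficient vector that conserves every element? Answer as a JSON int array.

Coefficients: [6, 2, 4, 4, 5, 4]

D: 6·7 = 42 | 2·7+4·0+4·6+5·0+4·1 = 42
G: 6·8 = 48 | 2·4+4·1+4·8+5·0+4·1 = 48
E: 6·8 = 48 | 2·0+4·2+4·2+5·4+4·3 = 48
A: 6·8 = 48 | 2·8+4·0+4·2+5·0+4·6 = 48
B: 6·4 = 24 | 2·0+4·0+4·0+5·0+4·6 = 24
gcd(6,2,4,4,5,4) = 1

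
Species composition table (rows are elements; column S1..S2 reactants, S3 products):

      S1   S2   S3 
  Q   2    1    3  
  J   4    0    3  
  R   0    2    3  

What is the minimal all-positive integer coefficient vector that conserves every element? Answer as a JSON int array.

Coefficients: [3, 6, 4]

Q: 3·2+6·1 = 12 | 4·3 = 12
J: 3·4+6·0 = 12 | 4·3 = 12
R: 3·0+6·2 = 12 | 4·3 = 12
gcd(3,6,4) = 1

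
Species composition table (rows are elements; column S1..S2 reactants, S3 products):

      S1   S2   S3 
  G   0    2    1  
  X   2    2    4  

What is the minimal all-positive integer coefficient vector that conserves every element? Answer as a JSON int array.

Coefficients: [3, 1, 2]

G: 3·0+1·2 = 2 | 2·1 = 2
X: 3·2+1·2 = 8 | 2·4 = 8
gcd(3,1,2) = 1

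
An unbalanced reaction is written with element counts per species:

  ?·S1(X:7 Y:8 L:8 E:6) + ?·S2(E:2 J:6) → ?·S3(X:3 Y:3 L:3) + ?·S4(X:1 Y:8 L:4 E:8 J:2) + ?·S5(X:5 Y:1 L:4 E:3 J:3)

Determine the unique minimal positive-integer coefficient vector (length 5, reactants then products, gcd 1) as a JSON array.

X: 5·7+3·0 = 35 | 4·3+3·1+4·5 = 35
Y: 5·8+3·0 = 40 | 4·3+3·8+4·1 = 40
L: 5·8+3·0 = 40 | 4·3+3·4+4·4 = 40
E: 5·6+3·2 = 36 | 4·0+3·8+4·3 = 36
J: 5·0+3·6 = 18 | 4·0+3·2+4·3 = 18
gcd(5,3,4,3,4) = 1

Coefficients: [5, 3, 4, 3, 4]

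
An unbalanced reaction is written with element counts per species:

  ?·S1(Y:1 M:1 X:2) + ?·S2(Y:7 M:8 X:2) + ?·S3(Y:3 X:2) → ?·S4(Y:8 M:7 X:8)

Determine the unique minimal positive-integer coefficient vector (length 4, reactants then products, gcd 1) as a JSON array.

Y: 6·1+1·7+1·3 = 16 | 2·8 = 16
M: 6·1+1·8+1·0 = 14 | 2·7 = 14
X: 6·2+1·2+1·2 = 16 | 2·8 = 16
gcd(6,1,1,2) = 1

Coefficients: [6, 1, 1, 2]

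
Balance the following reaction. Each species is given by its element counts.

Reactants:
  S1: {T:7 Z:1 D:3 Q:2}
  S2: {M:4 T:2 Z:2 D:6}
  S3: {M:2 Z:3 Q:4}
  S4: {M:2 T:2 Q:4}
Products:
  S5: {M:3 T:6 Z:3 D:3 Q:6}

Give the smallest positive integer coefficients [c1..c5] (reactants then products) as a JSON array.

M: 4·0+1·4+4·2+3·2 = 18 | 6·3 = 18
T: 4·7+1·2+4·0+3·2 = 36 | 6·6 = 36
Z: 4·1+1·2+4·3+3·0 = 18 | 6·3 = 18
D: 4·3+1·6+4·0+3·0 = 18 | 6·3 = 18
Q: 4·2+1·0+4·4+3·4 = 36 | 6·6 = 36
gcd(4,1,4,3,6) = 1

Coefficients: [4, 1, 4, 3, 6]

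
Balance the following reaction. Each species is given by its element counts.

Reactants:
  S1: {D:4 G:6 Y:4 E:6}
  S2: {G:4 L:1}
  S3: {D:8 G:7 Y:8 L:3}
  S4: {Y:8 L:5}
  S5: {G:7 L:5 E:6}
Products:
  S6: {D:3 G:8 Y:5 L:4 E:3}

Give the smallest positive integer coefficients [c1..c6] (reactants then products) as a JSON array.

Coefficients: [1, 3, 1, 1, 1, 4]

D: 1·4+3·0+1·8+1·0+1·0 = 12 | 4·3 = 12
G: 1·6+3·4+1·7+1·0+1·7 = 32 | 4·8 = 32
Y: 1·4+3·0+1·8+1·8+1·0 = 20 | 4·5 = 20
L: 1·0+3·1+1·3+1·5+1·5 = 16 | 4·4 = 16
E: 1·6+3·0+1·0+1·0+1·6 = 12 | 4·3 = 12
gcd(1,3,1,1,1,4) = 1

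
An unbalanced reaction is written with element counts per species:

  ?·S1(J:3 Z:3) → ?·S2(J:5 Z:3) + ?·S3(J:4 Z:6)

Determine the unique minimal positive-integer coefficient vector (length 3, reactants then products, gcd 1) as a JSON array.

J: 3·3 = 9 | 1·5+1·4 = 9
Z: 3·3 = 9 | 1·3+1·6 = 9
gcd(3,1,1) = 1

Coefficients: [3, 1, 1]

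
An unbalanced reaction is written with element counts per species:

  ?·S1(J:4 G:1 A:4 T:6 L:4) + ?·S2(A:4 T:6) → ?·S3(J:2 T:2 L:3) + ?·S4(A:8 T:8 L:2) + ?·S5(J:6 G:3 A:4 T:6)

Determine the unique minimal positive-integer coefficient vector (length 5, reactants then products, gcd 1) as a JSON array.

J: 6·4+2·0 = 24 | 6·2+3·0+2·6 = 24
G: 6·1+2·0 = 6 | 6·0+3·0+2·3 = 6
A: 6·4+2·4 = 32 | 6·0+3·8+2·4 = 32
T: 6·6+2·6 = 48 | 6·2+3·8+2·6 = 48
L: 6·4+2·0 = 24 | 6·3+3·2+2·0 = 24
gcd(6,2,6,3,2) = 1

Coefficients: [6, 2, 6, 3, 2]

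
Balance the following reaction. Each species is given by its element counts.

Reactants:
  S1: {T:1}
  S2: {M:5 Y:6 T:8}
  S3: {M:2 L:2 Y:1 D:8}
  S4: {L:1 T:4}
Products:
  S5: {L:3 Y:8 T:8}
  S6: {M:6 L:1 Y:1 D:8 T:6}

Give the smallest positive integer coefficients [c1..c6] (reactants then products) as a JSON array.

Coefficients: [6, 4, 5, 4, 3, 5]

M: 6·0+4·5+5·2+4·0 = 30 | 3·0+5·6 = 30
L: 6·0+4·0+5·2+4·1 = 14 | 3·3+5·1 = 14
Y: 6·0+4·6+5·1+4·0 = 29 | 3·8+5·1 = 29
D: 6·0+4·0+5·8+4·0 = 40 | 3·0+5·8 = 40
T: 6·1+4·8+5·0+4·4 = 54 | 3·8+5·6 = 54
gcd(6,4,5,4,3,5) = 1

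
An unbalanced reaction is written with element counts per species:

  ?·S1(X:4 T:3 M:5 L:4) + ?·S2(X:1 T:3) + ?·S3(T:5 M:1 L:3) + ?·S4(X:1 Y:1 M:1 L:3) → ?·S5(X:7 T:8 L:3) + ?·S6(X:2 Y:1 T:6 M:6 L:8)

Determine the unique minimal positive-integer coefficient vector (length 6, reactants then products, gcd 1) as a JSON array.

Coefficients: [4, 3, 5, 5, 2, 5]

X: 4·4+3·1+5·0+5·1 = 24 | 2·7+5·2 = 24
Y: 4·0+3·0+5·0+5·1 = 5 | 2·0+5·1 = 5
T: 4·3+3·3+5·5+5·0 = 46 | 2·8+5·6 = 46
M: 4·5+3·0+5·1+5·1 = 30 | 2·0+5·6 = 30
L: 4·4+3·0+5·3+5·3 = 46 | 2·3+5·8 = 46
gcd(4,3,5,5,2,5) = 1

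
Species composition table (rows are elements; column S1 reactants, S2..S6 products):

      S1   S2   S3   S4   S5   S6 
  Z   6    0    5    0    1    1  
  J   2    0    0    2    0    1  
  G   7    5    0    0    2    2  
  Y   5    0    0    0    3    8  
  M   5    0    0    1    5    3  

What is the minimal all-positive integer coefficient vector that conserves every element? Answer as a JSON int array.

Coefficients: [5, 5, 5, 4, 3, 2]

Z: 5·6 = 30 | 5·0+5·5+4·0+3·1+2·1 = 30
J: 5·2 = 10 | 5·0+5·0+4·2+3·0+2·1 = 10
G: 5·7 = 35 | 5·5+5·0+4·0+3·2+2·2 = 35
Y: 5·5 = 25 | 5·0+5·0+4·0+3·3+2·8 = 25
M: 5·5 = 25 | 5·0+5·0+4·1+3·5+2·3 = 25
gcd(5,5,5,4,3,2) = 1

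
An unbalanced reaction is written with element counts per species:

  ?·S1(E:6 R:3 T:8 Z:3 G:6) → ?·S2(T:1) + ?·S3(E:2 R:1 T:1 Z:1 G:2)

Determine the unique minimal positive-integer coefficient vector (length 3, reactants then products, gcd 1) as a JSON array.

Coefficients: [1, 5, 3]

E: 1·6 = 6 | 5·0+3·2 = 6
R: 1·3 = 3 | 5·0+3·1 = 3
T: 1·8 = 8 | 5·1+3·1 = 8
Z: 1·3 = 3 | 5·0+3·1 = 3
G: 1·6 = 6 | 5·0+3·2 = 6
gcd(1,5,3) = 1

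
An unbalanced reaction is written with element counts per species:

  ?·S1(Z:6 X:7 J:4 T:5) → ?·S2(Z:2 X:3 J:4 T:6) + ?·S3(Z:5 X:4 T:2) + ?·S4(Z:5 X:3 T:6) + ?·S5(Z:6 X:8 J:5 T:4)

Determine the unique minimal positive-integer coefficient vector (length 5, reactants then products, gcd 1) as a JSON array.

Coefficients: [6, 1, 1, 1, 4]

Z: 6·6 = 36 | 1·2+1·5+1·5+4·6 = 36
X: 6·7 = 42 | 1·3+1·4+1·3+4·8 = 42
J: 6·4 = 24 | 1·4+1·0+1·0+4·5 = 24
T: 6·5 = 30 | 1·6+1·2+1·6+4·4 = 30
gcd(6,1,1,1,4) = 1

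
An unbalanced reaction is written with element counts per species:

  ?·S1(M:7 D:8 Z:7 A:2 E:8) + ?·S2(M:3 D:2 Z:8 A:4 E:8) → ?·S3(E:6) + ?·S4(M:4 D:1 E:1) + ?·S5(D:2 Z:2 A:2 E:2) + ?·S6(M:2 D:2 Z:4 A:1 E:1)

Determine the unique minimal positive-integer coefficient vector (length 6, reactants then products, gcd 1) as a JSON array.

Coefficients: [2, 2, 3, 2, 3, 6]

M: 2·7+2·3 = 20 | 3·0+2·4+3·0+6·2 = 20
D: 2·8+2·2 = 20 | 3·0+2·1+3·2+6·2 = 20
Z: 2·7+2·8 = 30 | 3·0+2·0+3·2+6·4 = 30
A: 2·2+2·4 = 12 | 3·0+2·0+3·2+6·1 = 12
E: 2·8+2·8 = 32 | 3·6+2·1+3·2+6·1 = 32
gcd(2,2,3,2,3,6) = 1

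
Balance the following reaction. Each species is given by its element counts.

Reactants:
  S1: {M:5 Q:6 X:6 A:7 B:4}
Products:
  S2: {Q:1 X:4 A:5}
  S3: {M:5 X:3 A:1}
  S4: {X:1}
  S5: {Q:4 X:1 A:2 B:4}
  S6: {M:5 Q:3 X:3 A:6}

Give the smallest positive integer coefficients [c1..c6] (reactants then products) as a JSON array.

Coefficients: [5, 1, 2, 6, 5, 3]

M: 5·5 = 25 | 1·0+2·5+6·0+5·0+3·5 = 25
Q: 5·6 = 30 | 1·1+2·0+6·0+5·4+3·3 = 30
X: 5·6 = 30 | 1·4+2·3+6·1+5·1+3·3 = 30
A: 5·7 = 35 | 1·5+2·1+6·0+5·2+3·6 = 35
B: 5·4 = 20 | 1·0+2·0+6·0+5·4+3·0 = 20
gcd(5,1,2,6,5,3) = 1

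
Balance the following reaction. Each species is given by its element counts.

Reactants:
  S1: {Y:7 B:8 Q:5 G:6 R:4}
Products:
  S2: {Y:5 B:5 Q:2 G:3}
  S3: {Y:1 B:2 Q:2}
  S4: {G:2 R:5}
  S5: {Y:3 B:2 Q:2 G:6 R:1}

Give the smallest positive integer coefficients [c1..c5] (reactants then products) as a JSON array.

Coefficients: [4, 4, 5, 3, 1]

Y: 4·7 = 28 | 4·5+5·1+3·0+1·3 = 28
B: 4·8 = 32 | 4·5+5·2+3·0+1·2 = 32
Q: 4·5 = 20 | 4·2+5·2+3·0+1·2 = 20
G: 4·6 = 24 | 4·3+5·0+3·2+1·6 = 24
R: 4·4 = 16 | 4·0+5·0+3·5+1·1 = 16
gcd(4,4,5,3,1) = 1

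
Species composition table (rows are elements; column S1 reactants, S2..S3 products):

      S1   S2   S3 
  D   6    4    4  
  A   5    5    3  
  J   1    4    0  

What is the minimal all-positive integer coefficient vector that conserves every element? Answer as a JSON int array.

Coefficients: [4, 1, 5]

D: 4·6 = 24 | 1·4+5·4 = 24
A: 4·5 = 20 | 1·5+5·3 = 20
J: 4·1 = 4 | 1·4+5·0 = 4
gcd(4,1,5) = 1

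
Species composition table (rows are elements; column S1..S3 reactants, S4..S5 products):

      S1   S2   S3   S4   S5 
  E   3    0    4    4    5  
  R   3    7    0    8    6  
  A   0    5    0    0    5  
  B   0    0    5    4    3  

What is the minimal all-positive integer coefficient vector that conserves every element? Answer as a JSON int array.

Coefficients: [2, 2, 2, 1, 2]

E: 2·3+2·0+2·4 = 14 | 1·4+2·5 = 14
R: 2·3+2·7+2·0 = 20 | 1·8+2·6 = 20
A: 2·0+2·5+2·0 = 10 | 1·0+2·5 = 10
B: 2·0+2·0+2·5 = 10 | 1·4+2·3 = 10
gcd(2,2,2,1,2) = 1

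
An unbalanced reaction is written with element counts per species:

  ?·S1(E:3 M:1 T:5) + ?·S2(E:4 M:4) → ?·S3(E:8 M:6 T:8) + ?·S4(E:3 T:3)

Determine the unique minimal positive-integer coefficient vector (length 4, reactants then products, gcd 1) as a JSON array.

E: 6·3+3·4 = 30 | 3·8+2·3 = 30
M: 6·1+3·4 = 18 | 3·6+2·0 = 18
T: 6·5+3·0 = 30 | 3·8+2·3 = 30
gcd(6,3,3,2) = 1

Coefficients: [6, 3, 3, 2]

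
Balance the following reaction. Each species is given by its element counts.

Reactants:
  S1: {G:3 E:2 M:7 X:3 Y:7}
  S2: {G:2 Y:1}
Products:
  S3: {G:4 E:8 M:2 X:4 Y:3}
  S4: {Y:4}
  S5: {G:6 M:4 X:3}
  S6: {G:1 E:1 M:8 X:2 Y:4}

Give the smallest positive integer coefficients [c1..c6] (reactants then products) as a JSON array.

Coefficients: [6, 1, 1, 6, 2, 4]

G: 6·3+1·2 = 20 | 1·4+6·0+2·6+4·1 = 20
E: 6·2+1·0 = 12 | 1·8+6·0+2·0+4·1 = 12
M: 6·7+1·0 = 42 | 1·2+6·0+2·4+4·8 = 42
X: 6·3+1·0 = 18 | 1·4+6·0+2·3+4·2 = 18
Y: 6·7+1·1 = 43 | 1·3+6·4+2·0+4·4 = 43
gcd(6,1,1,6,2,4) = 1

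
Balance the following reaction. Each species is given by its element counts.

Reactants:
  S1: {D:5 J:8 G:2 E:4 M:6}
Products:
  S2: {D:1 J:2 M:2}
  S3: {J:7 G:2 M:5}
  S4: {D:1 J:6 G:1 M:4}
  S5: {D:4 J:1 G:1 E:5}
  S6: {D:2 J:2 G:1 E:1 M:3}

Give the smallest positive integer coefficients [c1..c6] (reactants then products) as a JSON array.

D: 4·5 = 20 | 4·1+1·0+2·1+3·4+1·2 = 20
J: 4·8 = 32 | 4·2+1·7+2·6+3·1+1·2 = 32
G: 4·2 = 8 | 4·0+1·2+2·1+3·1+1·1 = 8
E: 4·4 = 16 | 4·0+1·0+2·0+3·5+1·1 = 16
M: 4·6 = 24 | 4·2+1·5+2·4+3·0+1·3 = 24
gcd(4,4,1,2,3,1) = 1

Coefficients: [4, 4, 1, 2, 3, 1]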